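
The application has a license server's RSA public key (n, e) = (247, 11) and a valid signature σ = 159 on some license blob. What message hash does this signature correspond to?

87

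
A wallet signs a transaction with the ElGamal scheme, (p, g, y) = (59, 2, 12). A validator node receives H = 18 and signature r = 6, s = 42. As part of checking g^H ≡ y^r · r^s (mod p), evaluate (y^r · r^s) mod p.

Squares mod 59: 12^1≡12, 12^2≡26, 12^4≡27
6 = 4 + 2, so 12^6 ≡ 27·26 ≡ 53 (mod 59)
Squares mod 59: 6^1≡6, 6^2≡36, 6^4≡57, 6^8≡4, 6^16≡16, 6^32≡20
42 = 32 + 8 + 2, so 6^42 ≡ 20·4·36 ≡ 48 (mod 59)
y^r · r^s ≡ 53·48 = 2544 ≡ 7 (mod 59)

7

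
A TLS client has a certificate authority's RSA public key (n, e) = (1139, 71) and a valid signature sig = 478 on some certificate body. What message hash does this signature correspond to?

sig^2 ≡ 478^2 = 228484 ≡ 684
sig^4 ≡ 684^2 = 467856 ≡ 866
sig^8 ≡ 866^2 = 749956 ≡ 494
sig^16 ≡ 494^2 = 244036 ≡ 290
sig^32 ≡ 290^2 = 84100 ≡ 953
sig^64 ≡ 953^2 = 908209 ≡ 426
71 = 64 + 4 + 2 + 1, so sig^71 ≡ 426·866·684·478 ≡ 893 (mod 1139)

893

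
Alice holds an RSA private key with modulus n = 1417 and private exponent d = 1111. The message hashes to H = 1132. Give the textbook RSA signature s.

1210

H^2 ≡ 1132^2 = 1281424 ≡ 456
H^4 ≡ 456^2 = 207936 ≡ 1054
H^8 ≡ 1054^2 = 1110916 ≡ 1405
H^16 ≡ 1405^2 = 1974025 ≡ 144
H^32 ≡ 144^2 = 20736 ≡ 898
H^64 ≡ 898^2 = 806404 ≡ 131
H^128 ≡ 131^2 = 17161 ≡ 157
H^256 ≡ 157^2 = 24649 ≡ 560
H^512 ≡ 560^2 = 313600 ≡ 443
H^1024 ≡ 443^2 = 196249 ≡ 703
1111 = 1024 + 64 + 16 + 4 + 2 + 1, so H^1111 ≡ 703·131·144·1054·456·1132 ≡ 1210 (mod 1417)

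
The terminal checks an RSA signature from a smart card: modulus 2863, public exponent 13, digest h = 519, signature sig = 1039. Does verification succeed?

fails

Squares mod 2863: sig^1≡1039, sig^2≡170, sig^4≡270, sig^8≡1325
13 = 8 + 4 + 1, so sig^13 ≡ 1325·270·1039 ≡ 1823 (mod 2863)
The recovered value 1823 does not match the digest 519.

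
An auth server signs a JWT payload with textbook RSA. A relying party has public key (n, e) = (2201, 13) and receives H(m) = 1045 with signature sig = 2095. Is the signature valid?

sig^13 mod 2201 = 547
sig^13 mod 2201 = 547, but H(m) = 1045.

invalid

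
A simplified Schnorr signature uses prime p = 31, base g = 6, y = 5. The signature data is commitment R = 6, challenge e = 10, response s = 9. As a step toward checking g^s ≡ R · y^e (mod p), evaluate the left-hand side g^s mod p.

30

6^2 = 36 ≡ 5
6^4 ≡ 5^2 = 25
6^8 ≡ 25^2 = 625 ≡ 5
9 = 8 + 1, so 6^9 ≡ 5·6 ≡ 30 (mod 31)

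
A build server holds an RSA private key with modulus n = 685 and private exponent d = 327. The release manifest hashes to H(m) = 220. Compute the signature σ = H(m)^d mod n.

385

(H(m))^327 mod 685 = 385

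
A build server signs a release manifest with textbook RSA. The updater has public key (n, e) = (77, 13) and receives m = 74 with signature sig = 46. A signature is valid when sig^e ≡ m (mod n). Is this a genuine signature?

genuine

sig^2 ≡ 46^2 = 2116 ≡ 37
sig^4 ≡ 37^2 = 1369 ≡ 60
sig^8 ≡ 60^2 = 3600 ≡ 58
13 = 8 + 4 + 1, so sig^13 ≡ 58·60·46 ≡ 74 (mod 77)
Since 74 equals the digest 74, verification succeeds.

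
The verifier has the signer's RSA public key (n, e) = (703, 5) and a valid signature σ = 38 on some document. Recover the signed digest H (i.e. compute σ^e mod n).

38

σ^2 ≡ 38^2 = 1444 ≡ 38
σ^4 ≡ 38^2 = 1444 ≡ 38
5 = 4 + 1, so σ^5 ≡ 38·38 ≡ 38 (mod 703)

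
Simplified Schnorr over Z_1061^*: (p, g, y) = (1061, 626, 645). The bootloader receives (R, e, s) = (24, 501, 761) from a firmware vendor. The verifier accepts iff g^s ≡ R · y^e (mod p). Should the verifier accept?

g^s mod p:
626^761 mod 1061 = 690
R · y^e mod p:
645^501 mod 1061 = 294
24·294 = 7056 ≡ 690 (mod 1061)
690 ≡ 690 (mod 1061); signature holds.

accept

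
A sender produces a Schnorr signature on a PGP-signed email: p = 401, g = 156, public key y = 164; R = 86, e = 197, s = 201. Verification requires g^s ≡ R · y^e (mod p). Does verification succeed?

passes

g^s mod p:
156^2 = 24336 ≡ 276
156^4 ≡ 276^2 = 76176 ≡ 387
156^8 ≡ 387^2 = 149769 ≡ 196
156^16 ≡ 196^2 = 38416 ≡ 321
156^32 ≡ 321^2 = 103041 ≡ 385
156^64 ≡ 385^2 = 148225 ≡ 256
156^128 ≡ 256^2 = 65536 ≡ 173
201 = 128 + 64 + 8 + 1, so 156^201 ≡ 173·256·196·156 ≡ 156 (mod 401)
R · y^e mod p:
164^2 = 26896 ≡ 29
164^4 ≡ 29^2 = 841 ≡ 39
164^8 ≡ 39^2 = 1521 ≡ 318
164^16 ≡ 318^2 = 101124 ≡ 72
164^32 ≡ 72^2 = 5184 ≡ 372
164^64 ≡ 372^2 = 138384 ≡ 39
164^128 ≡ 39^2 = 1521 ≡ 318
197 = 128 + 64 + 4 + 1, so 164^197 ≡ 318·39·39·164 ≡ 179 (mod 401)
86·179 = 15394 ≡ 156 (mod 401)
156 ≡ 156 (mod 401); signature holds.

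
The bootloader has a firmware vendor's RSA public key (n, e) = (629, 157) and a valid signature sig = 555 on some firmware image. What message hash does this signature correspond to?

Squares mod 629: sig^1≡555, sig^2≡444, sig^4≡259, sig^8≡407, sig^16≡222, sig^32≡222, sig^64≡222, sig^128≡222
157 = 128 + 16 + 8 + 4 + 1, so sig^157 ≡ 222·222·407·259·555 ≡ 296 (mod 629)

296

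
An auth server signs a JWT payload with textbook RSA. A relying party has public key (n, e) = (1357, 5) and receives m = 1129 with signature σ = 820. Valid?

no

Squares mod 1357: σ^1≡820, σ^2≡685, σ^4≡1060
5 = 4 + 1, so σ^5 ≡ 1060·820 ≡ 720 (mod 1357)
720 ≠ 1129, so verification fails.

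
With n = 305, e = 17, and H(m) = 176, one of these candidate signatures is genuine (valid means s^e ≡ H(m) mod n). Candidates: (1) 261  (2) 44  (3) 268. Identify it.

1

Candidate 1: Squares mod 305: 261^1≡261, 261^2≡106, 261^4≡256, 261^8≡266, 261^16≡301; 17 = 16 + 1, so 261^17 ≡ 301·261 ≡ 176 (mod 305)
  → matches H(m) = 176
Candidate 2: Squares mod 305: 44^1≡44, 44^2≡106, 44^4≡256, 44^8≡266, 44^16≡301; 17 = 16 + 1, so 44^17 ≡ 301·44 ≡ 129 (mod 305)
Candidate 3: Squares mod 305: 268^1≡268, 268^2≡149, 268^4≡241, 268^8≡131, 268^16≡81; 17 = 16 + 1, so 268^17 ≡ 81·268 ≡ 53 (mod 305)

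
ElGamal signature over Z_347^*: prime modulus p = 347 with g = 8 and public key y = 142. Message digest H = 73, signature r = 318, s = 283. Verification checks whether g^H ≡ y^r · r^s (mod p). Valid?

yes

Left side g^H mod p:
Squares mod 347: 8^1≡8, 8^2≡64, 8^4≡279, 8^8≡113, 8^16≡277, 8^32≡42, 8^64≡29
73 = 64 + 8 + 1, so 8^73 ≡ 29·113·8 ≡ 191 (mod 347)
Right side y^r · r^s mod p:
Squares mod 347: 142^1≡142, 142^2≡38, 142^4≡56, 142^8≡13, 142^16≡169, 142^32≡107, 142^64≡345, 142^128≡4, 142^256≡16
318 = 256 + 32 + 16 + 8 + 4 + 2, so 142^318 ≡ 16·107·169·13·56·38 ≡ 127 (mod 347)
Squares mod 347: 318^1≡318, 318^2≡147, 318^4≡95, 318^8≡3, 318^16≡9, 318^32≡81, 318^64≡315, 318^128≡330, 318^256≡289
283 = 256 + 16 + 8 + 2 + 1, so 318^283 ≡ 289·9·3·147·318 ≡ 272 (mod 347)
127·272 = 34544 ≡ 191 (mod 347)
191 ≡ 191 (mod 347), so the signature is genuine.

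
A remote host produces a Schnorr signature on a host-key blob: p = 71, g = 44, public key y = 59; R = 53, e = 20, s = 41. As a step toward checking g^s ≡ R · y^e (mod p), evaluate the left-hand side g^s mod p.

Squares mod 71: 44^1≡44, 44^2≡19, 44^4≡6, 44^8≡36, 44^16≡18, 44^32≡40
41 = 32 + 8 + 1, so 44^41 ≡ 40·36·44 ≡ 28 (mod 71)

28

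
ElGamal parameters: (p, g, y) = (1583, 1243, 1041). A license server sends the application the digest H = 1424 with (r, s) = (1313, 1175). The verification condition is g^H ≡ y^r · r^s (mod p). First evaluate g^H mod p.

1243^1424 mod 1583 = 303

303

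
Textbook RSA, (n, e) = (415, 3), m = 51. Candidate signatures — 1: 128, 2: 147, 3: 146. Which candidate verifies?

Candidate 1: Squares mod 415: 128^1≡128, 128^2≡199; 3 = 2 + 1, so 128^3 ≡ 199·128 ≡ 157 (mod 415)
Candidate 2: Squares mod 415: 147^1≡147, 147^2≡29; 3 = 2 + 1, so 147^3 ≡ 29·147 ≡ 113 (mod 415)
Candidate 3: Squares mod 415: 146^1≡146, 146^2≡151; 3 = 2 + 1, so 146^3 ≡ 151·146 ≡ 51 (mod 415)
  → matches m = 51

3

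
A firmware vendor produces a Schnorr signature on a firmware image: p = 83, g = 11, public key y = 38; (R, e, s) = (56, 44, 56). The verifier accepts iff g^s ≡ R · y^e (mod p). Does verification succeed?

g^s mod p:
11^2 = 121 ≡ 38
11^4 ≡ 38^2 = 1444 ≡ 33
11^8 ≡ 33^2 = 1089 ≡ 10
11^16 ≡ 10^2 = 100 ≡ 17
11^32 ≡ 17^2 = 289 ≡ 40
56 = 32 + 16 + 8, so 11^56 ≡ 40·17·10 ≡ 77 (mod 83)
R · y^e mod p:
38^2 = 1444 ≡ 33
38^4 ≡ 33^2 = 1089 ≡ 10
38^8 ≡ 10^2 = 100 ≡ 17
38^16 ≡ 17^2 = 289 ≡ 40
38^32 ≡ 40^2 = 1600 ≡ 23
44 = 32 + 8 + 4, so 38^44 ≡ 23·17·10 ≡ 9 (mod 83)
56·9 = 504 ≡ 6 (mod 83)
77 ≠ 6; the check fails.

fails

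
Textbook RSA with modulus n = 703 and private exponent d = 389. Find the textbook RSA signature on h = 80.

339

Squares mod 703: h^1≡80, h^2≡73, h^4≡408, h^8≡556, h^16≡519, h^32≡112, h^64≡593, h^128≡149, h^256≡408
389 = 256 + 128 + 4 + 1, so h^389 ≡ 408·149·408·80 ≡ 339 (mod 703)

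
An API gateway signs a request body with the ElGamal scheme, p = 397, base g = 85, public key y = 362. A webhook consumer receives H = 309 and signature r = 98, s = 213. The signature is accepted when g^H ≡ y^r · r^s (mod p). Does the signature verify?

Left side g^H mod p:
85^2 = 7225 ≡ 79
85^4 ≡ 79^2 = 6241 ≡ 286
85^8 ≡ 286^2 = 81796 ≡ 14
85^16 ≡ 14^2 = 196
85^32 ≡ 196^2 = 38416 ≡ 304
85^64 ≡ 304^2 = 92416 ≡ 312
85^128 ≡ 312^2 = 97344 ≡ 79
85^256 ≡ 79^2 = 6241 ≡ 286
309 = 256 + 32 + 16 + 4 + 1, so 85^309 ≡ 286·304·196·286·85 ≡ 363 (mod 397)
Right side y^r · r^s mod p:
362^2 = 131044 ≡ 34
362^4 ≡ 34^2 = 1156 ≡ 362
362^8 ≡ 362^2 = 131044 ≡ 34
362^16 ≡ 34^2 = 1156 ≡ 362
362^32 ≡ 362^2 = 131044 ≡ 34
362^64 ≡ 34^2 = 1156 ≡ 362
98 = 64 + 32 + 2, so 362^98 ≡ 362·34·34 ≡ 34 (mod 397)
98^2 = 9604 ≡ 76
98^4 ≡ 76^2 = 5776 ≡ 218
98^8 ≡ 218^2 = 47524 ≡ 281
98^16 ≡ 281^2 = 78961 ≡ 355
98^32 ≡ 355^2 = 126025 ≡ 176
98^64 ≡ 176^2 = 30976 ≡ 10
98^128 ≡ 10^2 = 100
213 = 128 + 64 + 16 + 4 + 1, so 98^213 ≡ 100·10·355·218·98 ≡ 284 (mod 397)
34·284 = 9656 ≡ 128 (mod 397)
363 ≠ 128, so verification fails.

does not verify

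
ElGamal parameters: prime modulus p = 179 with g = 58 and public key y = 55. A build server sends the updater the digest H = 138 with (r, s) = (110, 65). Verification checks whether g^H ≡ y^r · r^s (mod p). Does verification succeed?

Left side g^H mod p:
Squares mod 179: 58^1≡58, 58^2≡142, 58^4≡116, 58^8≡31, 58^16≡66, 58^32≡60, 58^64≡20, 58^128≡42
138 = 128 + 8 + 2, so 58^138 ≡ 42·31·142 ≡ 156 (mod 179)
Right side y^r · r^s mod p:
Squares mod 179: 55^1≡55, 55^2≡161, 55^4≡145, 55^8≡82, 55^16≡101, 55^32≡177, 55^64≡4
110 = 64 + 32 + 8 + 4 + 2, so 55^110 ≡ 4·177·82·145·161 ≡ 25 (mod 179)
Squares mod 179: 110^1≡110, 110^2≡107, 110^4≡172, 110^8≡49, 110^16≡74, 110^32≡106, 110^64≡138
65 = 64 + 1, so 110^65 ≡ 138·110 ≡ 144 (mod 179)
25·144 = 3600 ≡ 20 (mod 179)
156 ≠ 20, so verification fails.

fails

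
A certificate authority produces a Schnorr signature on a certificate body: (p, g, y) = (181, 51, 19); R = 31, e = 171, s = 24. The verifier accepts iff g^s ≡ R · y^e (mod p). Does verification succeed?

g^s mod p:
51^2 = 2601 ≡ 67
51^4 ≡ 67^2 = 4489 ≡ 145
51^8 ≡ 145^2 = 21025 ≡ 29
51^16 ≡ 29^2 = 841 ≡ 117
24 = 16 + 8, so 51^24 ≡ 117·29 ≡ 135 (mod 181)
R · y^e mod p:
19^2 = 361 ≡ 180
19^4 ≡ 180^2 = 32400 ≡ 1
19^8 ≡ 1^2 = 1
19^16 ≡ 1^2 = 1
19^32 ≡ 1^2 = 1
19^64 ≡ 1^2 = 1
19^128 ≡ 1^2 = 1
171 = 128 + 32 + 8 + 2 + 1, so 19^171 ≡ 1·1·1·180·19 ≡ 162 (mod 181)
31·162 = 5022 ≡ 135 (mod 181)
135 ≡ 135 (mod 181); signature holds.

passes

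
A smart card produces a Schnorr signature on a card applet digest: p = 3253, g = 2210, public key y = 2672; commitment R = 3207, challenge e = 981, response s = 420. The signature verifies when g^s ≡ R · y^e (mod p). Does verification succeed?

fails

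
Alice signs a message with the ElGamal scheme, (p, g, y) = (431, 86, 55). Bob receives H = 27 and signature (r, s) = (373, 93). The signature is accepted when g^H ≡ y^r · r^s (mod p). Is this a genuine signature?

forged

Left side g^H mod p:
Squares mod 431: 86^1≡86, 86^2≡69, 86^4≡20, 86^8≡400, 86^16≡99
27 = 16 + 8 + 2 + 1, so 86^27 ≡ 99·400·69·86 ≡ 28 (mod 431)
Right side y^r · r^s mod p:
Squares mod 431: 55^1≡55, 55^2≡8, 55^4≡64, 55^8≡217, 55^16≡110, 55^32≡32, 55^64≡162, 55^128≡384, 55^256≡54
373 = 256 + 64 + 32 + 16 + 4 + 1, so 55^373 ≡ 54·162·32·110·64·55 ≡ 243 (mod 431)
Squares mod 431: 373^1≡373, 373^2≡347, 373^4≡160, 373^8≡171, 373^16≡364, 373^32≡179, 373^64≡147
93 = 64 + 16 + 8 + 4 + 1, so 373^93 ≡ 147·364·171·160·373 ≡ 89 (mod 431)
243·89 = 21627 ≡ 77 (mod 431)
28 ≠ 77, so verification fails.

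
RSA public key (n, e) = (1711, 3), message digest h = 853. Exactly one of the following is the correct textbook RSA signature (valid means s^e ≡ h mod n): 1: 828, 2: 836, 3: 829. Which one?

3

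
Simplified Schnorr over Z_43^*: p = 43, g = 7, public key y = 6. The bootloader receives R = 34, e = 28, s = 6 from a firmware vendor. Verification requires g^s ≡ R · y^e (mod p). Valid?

g^s mod p:
Squares mod 43: 7^1≡7, 7^2≡6, 7^4≡36
6 = 4 + 2, so 7^6 ≡ 36·6 ≡ 1 (mod 43)
R · y^e mod p:
Squares mod 43: 6^1≡6, 6^2≡36, 6^4≡6, 6^8≡36, 6^16≡6
28 = 16 + 8 + 4, so 6^28 ≡ 6·36·6 ≡ 6 (mod 43)
34·6 = 204 ≡ 32 (mod 43)
1 ≠ 32; the check fails.

no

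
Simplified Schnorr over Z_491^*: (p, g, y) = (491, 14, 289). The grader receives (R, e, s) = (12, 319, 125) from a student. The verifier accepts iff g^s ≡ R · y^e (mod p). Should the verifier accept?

g^s mod p:
Squares mod 491: 14^1≡14, 14^2≡196, 14^4≡118, 14^8≡176, 14^16≡43, 14^32≡376, 14^64≡459
125 = 64 + 32 + 16 + 8 + 4 + 1, so 14^125 ≡ 459·376·43·176·118·14 ≡ 238 (mod 491)
R · y^e mod p:
Squares mod 491: 289^1≡289, 289^2≡51, 289^4≡146, 289^8≡203, 289^16≡456, 289^32≡243, 289^64≡129, 289^128≡438, 289^256≡354
319 = 256 + 32 + 16 + 8 + 4 + 2 + 1, so 289^319 ≡ 354·243·456·203·146·51·289 ≡ 17 (mod 491)
12·17 = 204 ≡ 204 (mod 491)
238 ≠ 204; the check fails.

reject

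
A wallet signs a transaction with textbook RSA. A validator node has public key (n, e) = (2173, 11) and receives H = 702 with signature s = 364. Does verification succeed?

s^2 ≡ 364^2 = 132496 ≡ 2116
s^4 ≡ 2116^2 = 4477456 ≡ 1076
s^8 ≡ 1076^2 = 1157776 ≡ 1740
11 = 8 + 2 + 1, so s^11 ≡ 1740·2116·364 ≡ 702 (mod 2173)
702 = H, so the signature checks out.

passes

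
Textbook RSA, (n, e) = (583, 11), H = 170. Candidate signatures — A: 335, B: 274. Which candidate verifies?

A

Candidate A: Squares mod 583: 335^1≡335, 335^2≡289, 335^4≡152, 335^8≡367; 11 = 8 + 2 + 1, so 335^11 ≡ 367·289·335 ≡ 170 (mod 583)
  → matches H = 170
Candidate B: Squares mod 583: 274^1≡274, 274^2≡452, 274^4≡254, 274^8≡386; 11 = 8 + 2 + 1, so 274^11 ≡ 386·452·274 ≡ 494 (mod 583)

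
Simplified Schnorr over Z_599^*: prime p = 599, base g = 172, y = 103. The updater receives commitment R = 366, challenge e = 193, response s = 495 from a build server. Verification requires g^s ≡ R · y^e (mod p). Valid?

g^s mod p:
172^2 = 29584 ≡ 233
172^4 ≡ 233^2 = 54289 ≡ 379
172^8 ≡ 379^2 = 143641 ≡ 480
172^16 ≡ 480^2 = 230400 ≡ 384
172^32 ≡ 384^2 = 147456 ≡ 102
172^64 ≡ 102^2 = 10404 ≡ 221
172^128 ≡ 221^2 = 48841 ≡ 322
172^256 ≡ 322^2 = 103684 ≡ 57
495 = 256 + 128 + 64 + 32 + 8 + 4 + 2 + 1, so 172^495 ≡ 57·322·221·102·480·379·233·172 ≡ 176 (mod 599)
R · y^e mod p:
103^2 = 10609 ≡ 426
103^4 ≡ 426^2 = 181476 ≡ 578
103^8 ≡ 578^2 = 334084 ≡ 441
103^16 ≡ 441^2 = 194481 ≡ 405
103^32 ≡ 405^2 = 164025 ≡ 498
103^64 ≡ 498^2 = 248004 ≡ 18
103^128 ≡ 18^2 = 324
193 = 128 + 64 + 1, so 103^193 ≡ 324·18·103 ≡ 498 (mod 599)
366·498 = 182268 ≡ 172 (mod 599)
176 ≠ 172; the check fails.

no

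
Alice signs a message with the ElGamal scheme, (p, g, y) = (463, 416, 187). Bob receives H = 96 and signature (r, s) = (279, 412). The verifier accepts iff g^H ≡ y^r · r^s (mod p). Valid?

no

Left side g^H mod p:
416^2 = 173056 ≡ 357
416^4 ≡ 357^2 = 127449 ≡ 124
416^8 ≡ 124^2 = 15376 ≡ 97
416^16 ≡ 97^2 = 9409 ≡ 149
416^32 ≡ 149^2 = 22201 ≡ 440
416^64 ≡ 440^2 = 193600 ≡ 66
96 = 64 + 32, so 416^96 ≡ 66·440 ≡ 334 (mod 463)
Right side y^r · r^s mod p:
187^2 = 34969 ≡ 244
187^4 ≡ 244^2 = 59536 ≡ 272
187^8 ≡ 272^2 = 73984 ≡ 367
187^16 ≡ 367^2 = 134689 ≡ 419
187^32 ≡ 419^2 = 175561 ≡ 84
187^64 ≡ 84^2 = 7056 ≡ 111
187^128 ≡ 111^2 = 12321 ≡ 283
187^256 ≡ 283^2 = 80089 ≡ 453
279 = 256 + 16 + 4 + 2 + 1, so 187^279 ≡ 453·419·272·244·187 ≡ 455 (mod 463)
279^2 = 77841 ≡ 57
279^4 ≡ 57^2 = 3249 ≡ 8
279^8 ≡ 8^2 = 64
279^16 ≡ 64^2 = 4096 ≡ 392
279^32 ≡ 392^2 = 153664 ≡ 411
279^64 ≡ 411^2 = 168921 ≡ 389
279^128 ≡ 389^2 = 151321 ≡ 383
279^256 ≡ 383^2 = 146689 ≡ 381
412 = 256 + 128 + 16 + 8 + 4, so 279^412 ≡ 381·383·392·64·8 ≡ 419 (mod 463)
455·419 = 190645 ≡ 352 (mod 463)
334 ≠ 352, so verification fails.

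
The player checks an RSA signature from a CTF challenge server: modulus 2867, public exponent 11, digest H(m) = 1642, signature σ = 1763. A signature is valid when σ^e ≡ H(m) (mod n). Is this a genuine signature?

forged

Squares mod 2867: σ^1≡1763, σ^2≡341, σ^4≡1601, σ^8≡103
11 = 8 + 2 + 1, so σ^11 ≡ 103·341·1763 ≡ 383 (mod 2867)
The recovered value 383 does not match the digest 1642.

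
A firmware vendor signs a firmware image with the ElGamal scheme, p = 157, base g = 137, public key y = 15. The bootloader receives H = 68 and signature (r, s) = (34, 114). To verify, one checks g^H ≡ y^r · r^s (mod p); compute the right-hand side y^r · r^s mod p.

121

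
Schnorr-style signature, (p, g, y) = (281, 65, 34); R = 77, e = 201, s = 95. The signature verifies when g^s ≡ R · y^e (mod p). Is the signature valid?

valid

g^s mod p:
65^2 = 4225 ≡ 10
65^4 ≡ 10^2 = 100
65^8 ≡ 100^2 = 10000 ≡ 165
65^16 ≡ 165^2 = 27225 ≡ 249
65^32 ≡ 249^2 = 62001 ≡ 181
65^64 ≡ 181^2 = 32761 ≡ 165
95 = 64 + 16 + 8 + 4 + 2 + 1, so 65^95 ≡ 165·249·165·100·10·65 ≡ 92 (mod 281)
R · y^e mod p:
34^2 = 1156 ≡ 32
34^4 ≡ 32^2 = 1024 ≡ 181
34^8 ≡ 181^2 = 32761 ≡ 165
34^16 ≡ 165^2 = 27225 ≡ 249
34^32 ≡ 249^2 = 62001 ≡ 181
34^64 ≡ 181^2 = 32761 ≡ 165
34^128 ≡ 165^2 = 27225 ≡ 249
201 = 128 + 64 + 8 + 1, so 34^201 ≡ 249·165·165·34 ≡ 253 (mod 281)
77·253 = 19481 ≡ 92 (mod 281)
92 ≡ 92 (mod 281); signature holds.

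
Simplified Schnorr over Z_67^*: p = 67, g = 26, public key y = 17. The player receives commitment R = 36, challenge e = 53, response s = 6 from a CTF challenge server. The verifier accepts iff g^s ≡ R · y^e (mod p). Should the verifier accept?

reject

g^s mod p:
26^6 mod 67 = 15
R · y^e mod p:
17^53 mod 67 = 56
36·56 = 2016 ≡ 6 (mod 67)
15 ≠ 6; the check fails.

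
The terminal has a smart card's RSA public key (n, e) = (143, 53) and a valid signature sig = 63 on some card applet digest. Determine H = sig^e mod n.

sig^2 ≡ 63^2 = 3969 ≡ 108
sig^4 ≡ 108^2 = 11664 ≡ 81
sig^8 ≡ 81^2 = 6561 ≡ 126
sig^16 ≡ 126^2 = 15876 ≡ 3
sig^32 ≡ 3^2 = 9
53 = 32 + 16 + 4 + 1, so sig^53 ≡ 9·3·81·63 ≡ 72 (mod 143)

72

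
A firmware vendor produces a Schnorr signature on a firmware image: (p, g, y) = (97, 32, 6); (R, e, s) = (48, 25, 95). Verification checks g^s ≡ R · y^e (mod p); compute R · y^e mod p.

6^2 = 36
6^4 ≡ 36^2 = 1296 ≡ 35
6^8 ≡ 35^2 = 1225 ≡ 61
6^16 ≡ 61^2 = 3721 ≡ 35
25 = 16 + 8 + 1, so 6^25 ≡ 35·61·6 ≡ 6 (mod 97)
R · y^e ≡ 48·6 = 288 ≡ 94 (mod 97)

94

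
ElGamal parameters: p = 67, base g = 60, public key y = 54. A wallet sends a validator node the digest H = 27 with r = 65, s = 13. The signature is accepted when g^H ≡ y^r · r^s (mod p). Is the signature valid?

Left side g^H mod p:
Squares mod 67: 60^1≡60, 60^2≡49, 60^4≡56, 60^8≡54, 60^16≡35
27 = 16 + 8 + 2 + 1, so 60^27 ≡ 35·54·49·60 ≡ 22 (mod 67)
Right side y^r · r^s mod p:
Squares mod 67: 54^1≡54, 54^2≡35, 54^4≡19, 54^8≡26, 54^16≡6, 54^32≡36, 54^64≡23
65 = 64 + 1, so 54^65 ≡ 23·54 ≡ 36 (mod 67)
Squares mod 67: 65^1≡65, 65^2≡4, 65^4≡16, 65^8≡55
13 = 8 + 4 + 1, so 65^13 ≡ 55·16·65 ≡ 49 (mod 67)
36·49 = 1764 ≡ 22 (mod 67)
22 ≡ 22 (mod 67), so the signature is genuine.

valid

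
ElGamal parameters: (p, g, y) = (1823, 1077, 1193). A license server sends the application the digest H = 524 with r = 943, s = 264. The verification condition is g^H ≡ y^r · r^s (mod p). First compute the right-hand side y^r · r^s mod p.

Squares mod 1823: 1193^1≡1193, 1193^2≡1309, 1193^4≡1684, 1193^8≡1091, 1193^16≡1685, 1193^32≡814, 1193^64≡847, 1193^128≡970, 1193^256≡232, 1193^512≡957
943 = 512 + 256 + 128 + 32 + 8 + 4 + 2 + 1, so 1193^943 ≡ 957·232·970·814·1091·1684·1309·1193 ≡ 814 (mod 1823)
Squares mod 1823: 943^1≡943, 943^2≡1448, 943^4≡254, 943^8≡711, 943^16≡550, 943^32≡1705, 943^64≡1163, 943^128≡1726, 943^256≡294
264 = 256 + 8, so 943^264 ≡ 294·711 ≡ 1212 (mod 1823)
y^r · r^s ≡ 814·1212 = 986568 ≡ 325 (mod 1823)

325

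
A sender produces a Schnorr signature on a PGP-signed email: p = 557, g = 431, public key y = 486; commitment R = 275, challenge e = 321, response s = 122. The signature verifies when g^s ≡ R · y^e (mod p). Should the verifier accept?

reject

g^s mod p:
431^2 = 185761 ≡ 280
431^4 ≡ 280^2 = 78400 ≡ 420
431^8 ≡ 420^2 = 176400 ≡ 388
431^16 ≡ 388^2 = 150544 ≡ 154
431^32 ≡ 154^2 = 23716 ≡ 322
431^64 ≡ 322^2 = 103684 ≡ 82
122 = 64 + 32 + 16 + 8 + 2, so 431^122 ≡ 82·322·154·388·280 ≡ 115 (mod 557)
R · y^e mod p:
486^2 = 236196 ≡ 28
486^4 ≡ 28^2 = 784 ≡ 227
486^8 ≡ 227^2 = 51529 ≡ 285
486^16 ≡ 285^2 = 81225 ≡ 460
486^32 ≡ 460^2 = 211600 ≡ 497
486^64 ≡ 497^2 = 247009 ≡ 258
486^128 ≡ 258^2 = 66564 ≡ 281
486^256 ≡ 281^2 = 78961 ≡ 424
321 = 256 + 64 + 1, so 486^321 ≡ 424·258·486 ≡ 533 (mod 557)
275·533 = 146575 ≡ 84 (mod 557)
115 ≠ 84; the check fails.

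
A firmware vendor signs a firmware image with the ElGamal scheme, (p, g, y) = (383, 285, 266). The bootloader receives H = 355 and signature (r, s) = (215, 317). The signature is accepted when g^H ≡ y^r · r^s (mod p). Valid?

yes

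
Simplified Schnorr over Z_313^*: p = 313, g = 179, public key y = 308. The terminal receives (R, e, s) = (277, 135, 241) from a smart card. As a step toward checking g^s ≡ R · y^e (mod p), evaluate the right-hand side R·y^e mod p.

308^2 = 94864 ≡ 25
308^4 ≡ 25^2 = 625 ≡ 312
308^8 ≡ 312^2 = 97344 ≡ 1
308^16 ≡ 1^2 = 1
308^32 ≡ 1^2 = 1
308^64 ≡ 1^2 = 1
308^128 ≡ 1^2 = 1
135 = 128 + 4 + 2 + 1, so 308^135 ≡ 1·312·25·308 ≡ 125 (mod 313)
R · y^e ≡ 277·125 = 34625 ≡ 195 (mod 313)

195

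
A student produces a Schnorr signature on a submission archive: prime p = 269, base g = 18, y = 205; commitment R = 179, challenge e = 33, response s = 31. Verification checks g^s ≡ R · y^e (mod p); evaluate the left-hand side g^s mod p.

18^2 = 324 ≡ 55
18^4 ≡ 55^2 = 3025 ≡ 66
18^8 ≡ 66^2 = 4356 ≡ 52
18^16 ≡ 52^2 = 2704 ≡ 14
31 = 16 + 8 + 4 + 2 + 1, so 18^31 ≡ 14·52·66·55·18 ≡ 250 (mod 269)

250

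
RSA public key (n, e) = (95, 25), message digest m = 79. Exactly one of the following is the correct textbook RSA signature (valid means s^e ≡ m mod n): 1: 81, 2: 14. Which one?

Candidate 1: Squares mod 95: 81^1≡81, 81^2≡6, 81^4≡36, 81^8≡61, 81^16≡16; 25 = 16 + 8 + 1, so 81^25 ≡ 16·61·81 ≡ 16 (mod 95)
Candidate 2: Squares mod 95: 14^1≡14, 14^2≡6, 14^4≡36, 14^8≡61, 14^16≡16; 25 = 16 + 8 + 1, so 14^25 ≡ 16·61·14 ≡ 79 (mod 95)
  → matches m = 79

2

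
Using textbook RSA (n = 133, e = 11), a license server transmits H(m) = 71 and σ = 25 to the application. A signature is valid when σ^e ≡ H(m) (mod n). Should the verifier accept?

reject

Squares mod 133: σ^1≡25, σ^2≡93, σ^4≡4, σ^8≡16
11 = 8 + 2 + 1, so σ^11 ≡ 16·93·25 ≡ 93 (mod 133)
The recovered value 93 does not match the digest 71.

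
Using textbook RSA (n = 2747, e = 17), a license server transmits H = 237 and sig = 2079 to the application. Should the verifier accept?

sig^2 ≡ 2079^2 = 4322241 ≡ 1210
sig^4 ≡ 1210^2 = 1464100 ≡ 2696
sig^8 ≡ 2696^2 = 7268416 ≡ 2601
sig^16 ≡ 2601^2 = 6765201 ≡ 2087
17 = 16 + 1, so sig^17 ≡ 2087·2079 ≡ 1360 (mod 2747)
sig^17 mod 2747 = 1360, but H = 237.

reject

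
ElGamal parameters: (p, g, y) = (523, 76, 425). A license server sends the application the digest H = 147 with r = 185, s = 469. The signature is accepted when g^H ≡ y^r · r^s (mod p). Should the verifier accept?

accept

Left side g^H mod p:
76^147 mod 523 = 284
Right side y^r · r^s mod p:
425^185 mod 523 = 384
185^469 mod 523 = 235
384·235 = 90240 ≡ 284 (mod 523)
284 ≡ 284 (mod 523), so the signature is genuine.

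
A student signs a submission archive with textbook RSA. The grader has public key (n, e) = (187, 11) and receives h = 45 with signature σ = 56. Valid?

σ^2 ≡ 56^2 = 3136 ≡ 144
σ^4 ≡ 144^2 = 20736 ≡ 166
σ^8 ≡ 166^2 = 27556 ≡ 67
11 = 8 + 2 + 1, so σ^11 ≡ 67·144·56 ≡ 45 (mod 187)
Since 45 equals the digest 45, verification succeeds.

yes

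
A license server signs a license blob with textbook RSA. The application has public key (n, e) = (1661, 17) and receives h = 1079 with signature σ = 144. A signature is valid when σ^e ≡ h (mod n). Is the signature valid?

σ^17 mod 1661 = 1079
Since 1079 equals the digest 1079, verification succeeds.

valid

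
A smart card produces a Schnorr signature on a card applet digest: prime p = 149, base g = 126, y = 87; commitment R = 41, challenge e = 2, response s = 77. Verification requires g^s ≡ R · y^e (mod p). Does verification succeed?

fails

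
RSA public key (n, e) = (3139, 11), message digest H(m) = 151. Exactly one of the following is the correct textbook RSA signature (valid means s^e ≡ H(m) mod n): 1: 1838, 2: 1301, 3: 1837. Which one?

Candidate 1: Squares mod 3139: 1838^1≡1838, 1838^2≡680, 1838^4≡967, 1838^8≡2806; 11 = 8 + 2 + 1, so 1838^11 ≡ 2806·680·1838 ≡ 151 (mod 3139)
  → matches H(m) = 151
Candidate 2: Squares mod 3139: 1301^1≡1301, 1301^2≡680, 1301^4≡967, 1301^8≡2806; 11 = 8 + 2 + 1, so 1301^11 ≡ 2806·680·1301 ≡ 2988 (mod 3139)
Candidate 3: Squares mod 3139: 1837^1≡1837, 1837^2≡144, 1837^4≡1902, 1837^8≡1476; 11 = 8 + 2 + 1, so 1837^11 ≡ 1476·144·1837 ≡ 1952 (mod 3139)

1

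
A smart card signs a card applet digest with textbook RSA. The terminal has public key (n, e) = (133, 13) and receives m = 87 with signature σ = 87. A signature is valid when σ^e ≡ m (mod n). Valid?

σ^2 ≡ 87^2 = 7569 ≡ 121
σ^4 ≡ 121^2 = 14641 ≡ 11
σ^8 ≡ 11^2 = 121
13 = 8 + 4 + 1, so σ^13 ≡ 121·11·87 ≡ 87 (mod 133)
σ^13 mod 133 = 87 matches m.

yes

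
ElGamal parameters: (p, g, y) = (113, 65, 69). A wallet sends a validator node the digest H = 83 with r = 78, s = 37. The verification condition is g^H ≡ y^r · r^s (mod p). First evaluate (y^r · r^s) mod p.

35

69^2 = 4761 ≡ 15
69^4 ≡ 15^2 = 225 ≡ 112
69^8 ≡ 112^2 = 12544 ≡ 1
69^16 ≡ 1^2 = 1
69^32 ≡ 1^2 = 1
69^64 ≡ 1^2 = 1
78 = 64 + 8 + 4 + 2, so 69^78 ≡ 1·1·112·15 ≡ 98 (mod 113)
78^2 = 6084 ≡ 95
78^4 ≡ 95^2 = 9025 ≡ 98
78^8 ≡ 98^2 = 9604 ≡ 112
78^16 ≡ 112^2 = 12544 ≡ 1
78^32 ≡ 1^2 = 1
37 = 32 + 4 + 1, so 78^37 ≡ 1·98·78 ≡ 73 (mod 113)
y^r · r^s ≡ 98·73 = 7154 ≡ 35 (mod 113)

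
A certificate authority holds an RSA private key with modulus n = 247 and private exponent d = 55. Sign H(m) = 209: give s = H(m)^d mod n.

209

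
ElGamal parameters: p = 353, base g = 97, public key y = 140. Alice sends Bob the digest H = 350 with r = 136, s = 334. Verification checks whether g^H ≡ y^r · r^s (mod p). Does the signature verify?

verifies

Left side g^H mod p:
97^350 mod 353 = 217
Right side y^r · r^s mod p:
140^136 mod 353 = 337
136^334 mod 353 = 185
337·185 = 62345 ≡ 217 (mod 353)
217 ≡ 217 (mod 353), so the signature is genuine.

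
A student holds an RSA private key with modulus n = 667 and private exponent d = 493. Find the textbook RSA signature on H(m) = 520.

182

(H(m))^2 ≡ 520^2 = 270400 ≡ 265
(H(m))^4 ≡ 265^2 = 70225 ≡ 190
(H(m))^8 ≡ 190^2 = 36100 ≡ 82
(H(m))^16 ≡ 82^2 = 6724 ≡ 54
(H(m))^32 ≡ 54^2 = 2916 ≡ 248
(H(m))^64 ≡ 248^2 = 61504 ≡ 140
(H(m))^128 ≡ 140^2 = 19600 ≡ 257
(H(m))^256 ≡ 257^2 = 66049 ≡ 16
493 = 256 + 128 + 64 + 32 + 8 + 4 + 1, so (H(m))^493 ≡ 16·257·140·248·82·190·520 ≡ 182 (mod 667)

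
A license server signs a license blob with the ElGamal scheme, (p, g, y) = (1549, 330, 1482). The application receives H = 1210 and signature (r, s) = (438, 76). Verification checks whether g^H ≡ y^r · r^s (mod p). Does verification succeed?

passes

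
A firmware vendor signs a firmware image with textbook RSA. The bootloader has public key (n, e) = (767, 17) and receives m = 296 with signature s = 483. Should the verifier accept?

reject

Squares mod 767: s^1≡483, s^2≡121, s^4≡68, s^8≡22, s^16≡484
17 = 16 + 1, so s^17 ≡ 484·483 ≡ 604 (mod 767)
The recovered value 604 does not match the digest 296.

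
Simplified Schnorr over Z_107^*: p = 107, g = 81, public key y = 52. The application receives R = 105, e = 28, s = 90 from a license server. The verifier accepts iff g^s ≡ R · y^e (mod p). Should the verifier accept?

accept

g^s mod p:
81^2 = 6561 ≡ 34
81^4 ≡ 34^2 = 1156 ≡ 86
81^8 ≡ 86^2 = 7396 ≡ 13
81^16 ≡ 13^2 = 169 ≡ 62
81^32 ≡ 62^2 = 3844 ≡ 99
81^64 ≡ 99^2 = 9801 ≡ 64
90 = 64 + 16 + 8 + 2, so 81^90 ≡ 64·62·13·34 ≡ 19 (mod 107)
R · y^e mod p:
52^2 = 2704 ≡ 29
52^4 ≡ 29^2 = 841 ≡ 92
52^8 ≡ 92^2 = 8464 ≡ 11
52^16 ≡ 11^2 = 121 ≡ 14
28 = 16 + 8 + 4, so 52^28 ≡ 14·11·92 ≡ 44 (mod 107)
105·44 = 4620 ≡ 19 (mod 107)
19 ≡ 19 (mod 107); signature holds.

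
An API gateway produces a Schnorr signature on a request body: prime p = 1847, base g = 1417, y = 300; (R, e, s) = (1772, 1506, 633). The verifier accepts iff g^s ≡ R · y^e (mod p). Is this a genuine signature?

genuine

g^s mod p:
1417^2 = 2007889 ≡ 200
1417^4 ≡ 200^2 = 40000 ≡ 1213
1417^8 ≡ 1213^2 = 1471369 ≡ 1157
1417^16 ≡ 1157^2 = 1338649 ≡ 1421
1417^32 ≡ 1421^2 = 2019241 ≡ 470
1417^64 ≡ 470^2 = 220900 ≡ 1107
1417^128 ≡ 1107^2 = 1225449 ≡ 888
1417^256 ≡ 888^2 = 788544 ≡ 1722
1417^512 ≡ 1722^2 = 2965284 ≡ 849
633 = 512 + 64 + 32 + 16 + 8 + 1, so 1417^633 ≡ 849·1107·470·1421·1157·1417 ≡ 370 (mod 1847)
R · y^e mod p:
300^2 = 90000 ≡ 1344
300^4 ≡ 1344^2 = 1806336 ≡ 1817
300^8 ≡ 1817^2 = 3301489 ≡ 900
300^16 ≡ 900^2 = 810000 ≡ 1014
300^32 ≡ 1014^2 = 1028196 ≡ 1264
300^64 ≡ 1264^2 = 1597696 ≡ 41
300^128 ≡ 41^2 = 1681
300^256 ≡ 1681^2 = 2825761 ≡ 1698
300^512 ≡ 1698^2 = 2883204 ≡ 37
300^1024 ≡ 37^2 = 1369
1506 = 1024 + 256 + 128 + 64 + 32 + 2, so 300^1506 ≡ 1369·1698·1681·41·1264·1344 ≡ 857 (mod 1847)
1772·857 = 1518604 ≡ 370 (mod 1847)
370 ≡ 370 (mod 1847); signature holds.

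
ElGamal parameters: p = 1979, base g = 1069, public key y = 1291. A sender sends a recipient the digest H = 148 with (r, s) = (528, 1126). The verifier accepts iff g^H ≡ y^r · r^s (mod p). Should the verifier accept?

reject

Left side g^H mod p:
Squares mod 1979: 1069^1≡1069, 1069^2≡878, 1069^4≡1053, 1069^8≡569, 1069^16≡1184, 1069^32≡724, 1069^64≡1720, 1069^128≡1774
148 = 128 + 16 + 4, so 1069^148 ≡ 1774·1184·1053 ≡ 1711 (mod 1979)
Right side y^r · r^s mod p:
Squares mod 1979: 1291^1≡1291, 1291^2≡363, 1291^4≡1155, 1291^8≡179, 1291^16≡377, 1291^32≡1620, 1291^64≡246, 1291^128≡1146, 1291^256≡1239, 1291^512≡1396
528 = 512 + 16, so 1291^528 ≡ 1396·377 ≡ 1857 (mod 1979)
Squares mod 1979: 528^1≡528, 528^2≡1724, 528^4≡1697, 528^8≡364, 528^16≡1882, 528^32≡1493, 528^64≡695, 528^128≡149, 528^256≡432, 528^512≡598, 528^1024≡1384
1126 = 1024 + 64 + 32 + 4 + 2, so 528^1126 ≡ 1384·695·1493·1697·1724 ≡ 478 (mod 1979)
1857·478 = 887646 ≡ 1054 (mod 1979)
1711 ≠ 1054, so verification fails.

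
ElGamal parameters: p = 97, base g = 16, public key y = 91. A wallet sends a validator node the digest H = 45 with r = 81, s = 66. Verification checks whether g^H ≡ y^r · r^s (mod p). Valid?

yes

Left side g^H mod p:
16^2 = 256 ≡ 62
16^4 ≡ 62^2 = 3844 ≡ 61
16^8 ≡ 61^2 = 3721 ≡ 35
16^16 ≡ 35^2 = 1225 ≡ 61
16^32 ≡ 61^2 = 3721 ≡ 35
45 = 32 + 8 + 4 + 1, so 16^45 ≡ 35·35·61·16 ≡ 75 (mod 97)
Right side y^r · r^s mod p:
91^2 = 8281 ≡ 36
91^4 ≡ 36^2 = 1296 ≡ 35
91^8 ≡ 35^2 = 1225 ≡ 61
91^16 ≡ 61^2 = 3721 ≡ 35
91^32 ≡ 35^2 = 1225 ≡ 61
91^64 ≡ 61^2 = 3721 ≡ 35
81 = 64 + 16 + 1, so 91^81 ≡ 35·35·91 ≡ 22 (mod 97)
81^2 = 6561 ≡ 62
81^4 ≡ 62^2 = 3844 ≡ 61
81^8 ≡ 61^2 = 3721 ≡ 35
81^16 ≡ 35^2 = 1225 ≡ 61
81^32 ≡ 61^2 = 3721 ≡ 35
81^64 ≡ 35^2 = 1225 ≡ 61
66 = 64 + 2, so 81^66 ≡ 61·62 ≡ 96 (mod 97)
22·96 = 2112 ≡ 75 (mod 97)
75 ≡ 75 (mod 97), so the signature is genuine.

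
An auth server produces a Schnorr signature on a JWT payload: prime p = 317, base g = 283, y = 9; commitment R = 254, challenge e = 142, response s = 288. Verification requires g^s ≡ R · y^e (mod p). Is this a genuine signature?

forged

g^s mod p:
283^2 = 80089 ≡ 205
283^4 ≡ 205^2 = 42025 ≡ 181
283^8 ≡ 181^2 = 32761 ≡ 110
283^16 ≡ 110^2 = 12100 ≡ 54
283^32 ≡ 54^2 = 2916 ≡ 63
283^64 ≡ 63^2 = 3969 ≡ 165
283^128 ≡ 165^2 = 27225 ≡ 280
283^256 ≡ 280^2 = 78400 ≡ 101
288 = 256 + 32, so 283^288 ≡ 101·63 ≡ 23 (mod 317)
R · y^e mod p:
9^2 = 81
9^4 ≡ 81^2 = 6561 ≡ 221
9^8 ≡ 221^2 = 48841 ≡ 23
9^16 ≡ 23^2 = 529 ≡ 212
9^32 ≡ 212^2 = 44944 ≡ 247
9^64 ≡ 247^2 = 61009 ≡ 145
9^128 ≡ 145^2 = 21025 ≡ 103
142 = 128 + 8 + 4 + 2, so 9^142 ≡ 103·23·221·81 ≡ 160 (mod 317)
254·160 = 40640 ≡ 64 (mod 317)
23 ≠ 64; the check fails.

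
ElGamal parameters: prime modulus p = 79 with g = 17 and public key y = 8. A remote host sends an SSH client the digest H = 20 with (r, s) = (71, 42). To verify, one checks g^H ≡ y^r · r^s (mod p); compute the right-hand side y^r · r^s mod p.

8^2 = 64
8^4 ≡ 64^2 = 4096 ≡ 67
8^8 ≡ 67^2 = 4489 ≡ 65
8^16 ≡ 65^2 = 4225 ≡ 38
8^32 ≡ 38^2 = 1444 ≡ 22
8^64 ≡ 22^2 = 484 ≡ 10
71 = 64 + 4 + 2 + 1, so 8^71 ≡ 10·67·64·8 ≡ 22 (mod 79)
71^2 = 5041 ≡ 64
71^4 ≡ 64^2 = 4096 ≡ 67
71^8 ≡ 67^2 = 4489 ≡ 65
71^16 ≡ 65^2 = 4225 ≡ 38
71^32 ≡ 38^2 = 1444 ≡ 22
42 = 32 + 8 + 2, so 71^42 ≡ 22·65·64 ≡ 38 (mod 79)
y^r · r^s ≡ 22·38 = 836 ≡ 46 (mod 79)

46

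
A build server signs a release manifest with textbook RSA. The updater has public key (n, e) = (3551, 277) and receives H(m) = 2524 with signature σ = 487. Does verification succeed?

fails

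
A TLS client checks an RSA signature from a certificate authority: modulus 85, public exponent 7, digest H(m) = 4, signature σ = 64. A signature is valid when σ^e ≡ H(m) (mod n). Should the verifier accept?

σ^7 mod 85 = 4
σ^7 mod 85 = 4 matches H(m).

accept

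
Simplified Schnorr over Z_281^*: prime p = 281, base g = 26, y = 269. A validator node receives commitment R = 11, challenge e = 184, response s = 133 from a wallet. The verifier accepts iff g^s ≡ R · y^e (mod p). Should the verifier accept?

reject

g^s mod p:
26^2 = 676 ≡ 114
26^4 ≡ 114^2 = 12996 ≡ 70
26^8 ≡ 70^2 = 4900 ≡ 123
26^16 ≡ 123^2 = 15129 ≡ 236
26^32 ≡ 236^2 = 55696 ≡ 58
26^64 ≡ 58^2 = 3364 ≡ 273
26^128 ≡ 273^2 = 74529 ≡ 64
133 = 128 + 4 + 1, so 26^133 ≡ 64·70·26 ≡ 146 (mod 281)
R · y^e mod p:
269^2 = 72361 ≡ 144
269^4 ≡ 144^2 = 20736 ≡ 223
269^8 ≡ 223^2 = 49729 ≡ 273
269^16 ≡ 273^2 = 74529 ≡ 64
269^32 ≡ 64^2 = 4096 ≡ 162
269^64 ≡ 162^2 = 26244 ≡ 111
269^128 ≡ 111^2 = 12321 ≡ 238
184 = 128 + 32 + 16 + 8, so 269^184 ≡ 238·162·64·273 ≡ 140 (mod 281)
11·140 = 1540 ≡ 135 (mod 281)
146 ≠ 135; the check fails.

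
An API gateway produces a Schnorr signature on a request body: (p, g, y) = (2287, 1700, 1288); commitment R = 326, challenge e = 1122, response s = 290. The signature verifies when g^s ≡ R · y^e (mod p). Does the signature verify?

g^s mod p:
Squares mod 2287: 1700^1≡1700, 1700^2≡1519, 1700^4≡2065, 1700^8≡1257, 1700^16≡2019, 1700^32≡927, 1700^64≡1704, 1700^128≡1413, 1700^256≡18
290 = 256 + 32 + 2, so 1700^290 ≡ 18·927·1519 ≡ 1500 (mod 2287)
R · y^e mod p:
Squares mod 2287: 1288^1≡1288, 1288^2≡869, 1288^4≡451, 1288^8≡2145, 1288^16≡1868, 1288^32≡1749, 1288^64≡1282, 1288^128≡1458, 1288^256≡1141, 1288^512≡578, 1288^1024≡182
1122 = 1024 + 64 + 32 + 2, so 1288^1122 ≡ 182·1282·1749·869 ≡ 1614 (mod 2287)
326·1614 = 526164 ≡ 154 (mod 2287)
1500 ≠ 154; the check fails.

does not verify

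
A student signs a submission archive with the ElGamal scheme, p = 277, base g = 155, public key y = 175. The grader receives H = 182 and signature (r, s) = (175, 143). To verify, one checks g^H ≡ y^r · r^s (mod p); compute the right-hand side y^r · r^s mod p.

131

175^175 mod 277 = 30
175^143 mod 277 = 69
y^r · r^s ≡ 30·69 = 2070 ≡ 131 (mod 277)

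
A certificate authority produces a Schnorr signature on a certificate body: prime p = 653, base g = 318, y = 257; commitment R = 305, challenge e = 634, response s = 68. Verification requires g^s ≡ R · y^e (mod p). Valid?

no

g^s mod p:
318^68 mod 653 = 42
R · y^e mod p:
257^634 mod 653 = 136
305·136 = 41480 ≡ 341 (mod 653)
42 ≠ 341; the check fails.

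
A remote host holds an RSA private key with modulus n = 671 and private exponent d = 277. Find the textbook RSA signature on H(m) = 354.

568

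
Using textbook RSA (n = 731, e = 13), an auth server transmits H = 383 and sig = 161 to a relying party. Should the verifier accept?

accept

sig^13 mod 731 = 383
Since 383 equals the digest 383, verification succeeds.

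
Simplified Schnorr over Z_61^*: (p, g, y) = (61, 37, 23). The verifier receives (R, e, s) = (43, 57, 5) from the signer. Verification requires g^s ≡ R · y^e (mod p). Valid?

g^s mod p:
Squares mod 61: 37^1≡37, 37^2≡27, 37^4≡58
5 = 4 + 1, so 37^5 ≡ 58·37 ≡ 11 (mod 61)
R · y^e mod p:
Squares mod 61: 23^1≡23, 23^2≡41, 23^4≡34, 23^8≡58, 23^16≡9, 23^32≡20
57 = 32 + 16 + 8 + 1, so 23^57 ≡ 20·9·58·23 ≡ 24 (mod 61)
43·24 = 1032 ≡ 56 (mod 61)
11 ≠ 56; the check fails.

no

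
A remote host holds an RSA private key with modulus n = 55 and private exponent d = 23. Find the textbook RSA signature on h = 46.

Squares mod 55: h^1≡46, h^2≡26, h^4≡16, h^8≡36, h^16≡31
23 = 16 + 4 + 2 + 1, so h^23 ≡ 31·16·26·46 ≡ 41 (mod 55)

41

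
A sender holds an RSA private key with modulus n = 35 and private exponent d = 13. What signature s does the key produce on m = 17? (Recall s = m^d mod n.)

Squares mod 35: m^1≡17, m^2≡9, m^4≡11, m^8≡16
13 = 8 + 4 + 1, so m^13 ≡ 16·11·17 ≡ 17 (mod 35)

17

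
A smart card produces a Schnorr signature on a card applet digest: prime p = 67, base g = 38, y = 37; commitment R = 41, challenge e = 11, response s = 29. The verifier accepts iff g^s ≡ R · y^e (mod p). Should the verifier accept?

g^s mod p:
38^2 = 1444 ≡ 37
38^4 ≡ 37^2 = 1369 ≡ 29
38^8 ≡ 29^2 = 841 ≡ 37
38^16 ≡ 37^2 = 1369 ≡ 29
29 = 16 + 8 + 4 + 1, so 38^29 ≡ 29·37·29·38 ≡ 30 (mod 67)
R · y^e mod p:
37^2 = 1369 ≡ 29
37^4 ≡ 29^2 = 841 ≡ 37
37^8 ≡ 37^2 = 1369 ≡ 29
11 = 8 + 2 + 1, so 37^11 ≡ 29·29·37 ≡ 29 (mod 67)
41·29 = 1189 ≡ 50 (mod 67)
30 ≠ 50; the check fails.

reject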